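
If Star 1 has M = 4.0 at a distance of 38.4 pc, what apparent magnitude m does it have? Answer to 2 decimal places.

m = M + 5 log₁₀(d/10 pc) = 4.0 + 5 log₁₀(38.4/10)
  = 4.0 + 5 × 0.584 = 4.0 + 2.92 = 6.92.

6.92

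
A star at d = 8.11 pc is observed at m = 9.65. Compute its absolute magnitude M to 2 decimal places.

10.10

M = m − 5 log₁₀(d/10 pc) = 9.65 − 5 log₁₀(8.11/10)
  = 9.65 − 5 × -0.091 = 9.65 − -0.45 = 10.10.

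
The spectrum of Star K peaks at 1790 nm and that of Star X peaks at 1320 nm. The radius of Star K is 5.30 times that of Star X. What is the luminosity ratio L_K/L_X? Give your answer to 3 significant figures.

8.31

Wien's law gives T ∝ 1/λ_max, so T_K/T_X = λ_X/λ_K = 1320/1790 = 0.7374.
Then L ∝ R²T⁴ gives L_K/L_X = (5.30)² × (0.7374)⁴ = 28.09 × 0.2957 = 8.307.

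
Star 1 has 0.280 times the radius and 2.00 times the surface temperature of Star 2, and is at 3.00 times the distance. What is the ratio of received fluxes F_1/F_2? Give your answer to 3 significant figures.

0.139

L_1/L_2 = (R_1/R_2)²(T_1/T_2)⁴ = (0.280)² × (2.00)⁴ = 1.254.
F_1/F_2 = (L_1/L_2)/(d_1/d_2)² = 1.254 / (3.00)² = 0.1394.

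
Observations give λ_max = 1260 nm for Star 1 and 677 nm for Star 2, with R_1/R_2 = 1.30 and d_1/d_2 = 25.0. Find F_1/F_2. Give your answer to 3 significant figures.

2.25×10^-4

Wien's law: T_1/T_2 = λ_2/λ_1 = 677/1260 = 0.5373.
L_1/L_2 = (R_1/R_2)²(T_1/T_2)⁴ = (1.30)²(0.5373)⁴ = 0.1409.
F_1/F_2 = (L_1/L_2)/(d_1/d_2)² = 0.1409/(25.0)² = 2.254×10^-4.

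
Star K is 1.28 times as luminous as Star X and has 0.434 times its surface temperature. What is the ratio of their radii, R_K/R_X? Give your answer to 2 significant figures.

6.0

L ∝ R²T⁴ gives R ∝ √L / T², so
R_K/R_X = √(1.28) / (0.434)² = 1.131 / 0.1884 = 6.007.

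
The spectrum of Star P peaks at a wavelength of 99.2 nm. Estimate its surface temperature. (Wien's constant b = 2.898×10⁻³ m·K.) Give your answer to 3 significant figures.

T = b/λ_max = 2.898×10⁻³ / (99.2×10⁻⁹) = 2.921×10^4 K.

2.92×10^4 K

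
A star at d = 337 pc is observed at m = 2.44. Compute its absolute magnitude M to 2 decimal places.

M = m − 5 log₁₀(d/10 pc) = 2.44 − 5 log₁₀(337/10)
  = 2.44 − 5 × 1.528 = 2.44 − 7.64 = -5.20.

-5.20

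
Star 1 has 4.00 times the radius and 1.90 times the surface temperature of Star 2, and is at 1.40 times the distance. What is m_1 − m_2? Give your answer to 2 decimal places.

L_1/L_2 = (4.00)²(1.90)⁴ = 208.5.
F_1/F_2 = (L_1/L_2)/(d_1/d_2)² = 208.5/1.960 = 106.4.
m_1 − m_2 = −2.5 log₁₀(106.4) = -5.07.

-5.07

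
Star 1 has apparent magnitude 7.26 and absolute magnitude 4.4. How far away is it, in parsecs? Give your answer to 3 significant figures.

37.3 pc

m − M = 5 log₁₀(d/10 pc)
7.26 − (4.4) = 2.86 = 5 log₁₀(d/10)
d = 10 × 10^(2.86/5) = 10 × 10^0.572 = 37.33 pc.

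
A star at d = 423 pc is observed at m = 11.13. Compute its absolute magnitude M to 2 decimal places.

3.00

M = m − 5 log₁₀(d/10 pc) = 11.13 − 5 log₁₀(423/10)
  = 11.13 − 5 × 1.626 = 11.13 − 8.13 = 3.00.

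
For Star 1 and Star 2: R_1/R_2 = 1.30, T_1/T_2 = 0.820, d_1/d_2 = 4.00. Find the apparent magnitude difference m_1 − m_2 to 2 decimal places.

3.30

L_1/L_2 = (1.30)²(0.820)⁴ = 0.7641.
F_1/F_2 = (L_1/L_2)/(d_1/d_2)² = 0.7641/16.00 = 0.04776.
m_1 − m_2 = −2.5 log₁₀(0.04776) = 3.30.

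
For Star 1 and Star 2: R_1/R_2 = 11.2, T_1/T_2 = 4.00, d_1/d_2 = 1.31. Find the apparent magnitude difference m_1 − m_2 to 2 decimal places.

L_1/L_2 = (11.2)²(4.00)⁴ = 3.211×10^4.
F_1/F_2 = (L_1/L_2)/(d_1/d_2)² = 3.211×10^4/1.716 = 1.871×10^4.
m_1 − m_2 = −2.5 log₁₀(1.871×10^4) = -10.68.

-10.68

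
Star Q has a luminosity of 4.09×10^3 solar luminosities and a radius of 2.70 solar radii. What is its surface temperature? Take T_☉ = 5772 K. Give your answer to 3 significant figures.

2.81×10^4 K

T/T_☉ = (L/L_☉)^(1/4) / (R/R_☉)^(1/2)
T = 5772 × (4.09×10^3)^(1/4) / √(2.70) = 5772 × 7.997 / 1.643 = 2.809×10^4 K.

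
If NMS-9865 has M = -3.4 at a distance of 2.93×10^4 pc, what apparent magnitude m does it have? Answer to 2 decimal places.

13.93

m = M + 5 log₁₀(d/10 pc) = -3.4 + 5 log₁₀(2.93×10^4/10)
  = -3.4 + 5 × 3.467 = -3.4 + 17.33 = 13.93.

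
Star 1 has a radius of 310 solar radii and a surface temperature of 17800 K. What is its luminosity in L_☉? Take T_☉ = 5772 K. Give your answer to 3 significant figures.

L/L_☉ = (R/R_☉)² (T/T_☉)⁴ = (310)² × (17800/5772)⁴
       = 9.610×10^4 × (3.084)⁴ = 9.610×10^4 × 90.44 = 8.692×10^6.

8.69×10^6 L_☉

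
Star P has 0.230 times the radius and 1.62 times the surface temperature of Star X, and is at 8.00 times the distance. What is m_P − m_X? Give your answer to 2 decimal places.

L_P/L_X = (0.230)²(1.62)⁴ = 0.3643.
F_P/F_X = (L_P/L_X)/(d_P/d_X)² = 0.3643/64.00 = 0.005693.
m_P − m_X = −2.5 log₁₀(0.005693) = 5.61.

5.61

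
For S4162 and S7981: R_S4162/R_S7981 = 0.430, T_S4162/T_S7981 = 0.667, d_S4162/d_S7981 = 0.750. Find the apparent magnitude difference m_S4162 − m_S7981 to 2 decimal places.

2.97

L_S4162/L_S7981 = (0.430)²(0.667)⁴ = 0.03660.
F_S4162/F_S7981 = (L_S4162/L_S7981)/(d_S4162/d_S7981)² = 0.03660/0.5625 = 0.06506.
m_S4162 − m_S7981 = −2.5 log₁₀(0.06506) = 2.97.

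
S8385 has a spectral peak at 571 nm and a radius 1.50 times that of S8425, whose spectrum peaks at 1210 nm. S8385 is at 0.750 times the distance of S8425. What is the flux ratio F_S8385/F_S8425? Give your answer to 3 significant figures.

80.7

Wien's law: T_S8385/T_S8425 = λ_S8425/λ_S8385 = 1210/571 = 2.119.
L_S8385/L_S8425 = (R_S8385/R_S8425)²(T_S8385/T_S8425)⁴ = (1.50)²(2.119)⁴ = 45.37.
F_S8385/F_S8425 = (L_S8385/L_S8425)/(d_S8385/d_S8425)² = 45.37/(0.750)² = 80.66.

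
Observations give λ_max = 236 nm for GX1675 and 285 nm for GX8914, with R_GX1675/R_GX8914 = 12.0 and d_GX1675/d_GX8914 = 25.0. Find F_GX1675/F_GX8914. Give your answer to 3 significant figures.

Wien's law: T_GX1675/T_GX8914 = λ_GX8914/λ_GX1675 = 285/236 = 1.208.
L_GX1675/L_GX8914 = (R_GX1675/R_GX8914)²(T_GX1675/T_GX8914)⁴ = (12.0)²(1.208)⁴ = 306.3.
F_GX1675/F_GX8914 = (L_GX1675/L_GX8914)/(d_GX1675/d_GX8914)² = 306.3/(25.0)² = 0.4900.

0.490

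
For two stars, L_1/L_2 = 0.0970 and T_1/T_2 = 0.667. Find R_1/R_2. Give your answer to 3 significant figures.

L ∝ R²T⁴ gives R ∝ √L / T², so
R_1/R_2 = √(0.0970) / (0.667)² = 0.3114 / 0.4449 = 0.7001.

0.700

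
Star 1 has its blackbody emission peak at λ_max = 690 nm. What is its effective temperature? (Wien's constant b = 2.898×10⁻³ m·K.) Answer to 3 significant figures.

4.20×10^3 K

T = b/λ_max = 2.898×10⁻³ / (690×10⁻⁹) = 4200 K.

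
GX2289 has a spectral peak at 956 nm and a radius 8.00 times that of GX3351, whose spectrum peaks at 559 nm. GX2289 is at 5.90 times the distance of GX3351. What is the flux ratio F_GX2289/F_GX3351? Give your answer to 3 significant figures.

Wien's law: T_GX2289/T_GX3351 = λ_GX3351/λ_GX2289 = 559/956 = 0.5847.
L_GX2289/L_GX3351 = (R_GX2289/R_GX3351)²(T_GX2289/T_GX3351)⁴ = (8.00)²(0.5847)⁴ = 7.482.
F_GX2289/F_GX3351 = (L_GX2289/L_GX3351)/(d_GX2289/d_GX3351)² = 7.482/(5.90)² = 0.2149.

0.215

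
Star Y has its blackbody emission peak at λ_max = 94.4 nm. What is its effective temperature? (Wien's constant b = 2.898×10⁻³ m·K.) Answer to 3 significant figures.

3.07×10^4 K

T = b/λ_max = 2.898×10⁻³ / (94.4×10⁻⁹) = 3.070×10^4 K.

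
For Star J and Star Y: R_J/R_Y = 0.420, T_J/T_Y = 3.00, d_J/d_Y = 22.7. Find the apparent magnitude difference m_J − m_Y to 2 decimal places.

3.89

L_J/L_Y = (0.420)²(3.00)⁴ = 14.29.
F_J/F_Y = (L_J/L_Y)/(d_J/d_Y)² = 14.29/515.3 = 0.02773.
m_J − m_Y = −2.5 log₁₀(0.02773) = 3.89.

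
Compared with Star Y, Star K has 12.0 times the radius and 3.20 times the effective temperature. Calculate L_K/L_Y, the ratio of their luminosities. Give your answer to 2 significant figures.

From the Stefan–Boltzmann law, L ∝ R²T⁴, so
L_K/L_Y = (R_K/R_Y)² (T_K/T_Y)⁴ = (12.0)² × (3.20)⁴ = 144.0 × 104.9 = 1.510×10^4.

1.5×10^4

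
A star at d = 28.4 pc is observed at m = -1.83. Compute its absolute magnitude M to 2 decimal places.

-4.10

M = m − 5 log₁₀(d/10 pc) = -1.83 − 5 log₁₀(28.4/10)
  = -1.83 − 5 × 0.453 = -1.83 − 2.27 = -4.10.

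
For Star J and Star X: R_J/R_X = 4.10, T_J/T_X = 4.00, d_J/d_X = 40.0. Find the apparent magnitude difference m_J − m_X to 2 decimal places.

-1.07

L_J/L_X = (4.10)²(4.00)⁴ = 4303.
F_J/F_X = (L_J/L_X)/(d_J/d_X)² = 4303/1600 = 2.690.
m_J − m_X = −2.5 log₁₀(2.690) = -1.07.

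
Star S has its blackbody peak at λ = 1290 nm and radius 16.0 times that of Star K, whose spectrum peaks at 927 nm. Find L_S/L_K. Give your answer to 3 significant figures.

68.3

Wien's law gives T ∝ 1/λ_max, so T_S/T_K = λ_K/λ_S = 927/1290 = 0.7186.
Then L ∝ R²T⁴ gives L_S/L_K = (16.0)² × (0.7186)⁴ = 256.0 × 0.2667 = 68.27.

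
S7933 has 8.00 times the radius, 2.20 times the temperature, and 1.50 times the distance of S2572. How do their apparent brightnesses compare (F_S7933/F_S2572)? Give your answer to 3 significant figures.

L_S7933/L_S2572 = (R_S7933/R_S2572)²(T_S7933/T_S2572)⁴ = (8.00)² × (2.20)⁴ = 1499.
F_S7933/F_S2572 = (L_S7933/L_S2572)/(d_S7933/d_S2572)² = 1499 / (1.50)² = 666.3.

666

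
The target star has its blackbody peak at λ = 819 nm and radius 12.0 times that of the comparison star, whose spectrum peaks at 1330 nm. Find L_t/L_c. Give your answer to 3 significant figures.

1.00×10^3

Wien's law gives T ∝ 1/λ_max, so T_t/T_c = λ_c/λ_t = 1330/819 = 1.624.
Then L ∝ R²T⁴ gives L_t/L_c = (12.0)² × (1.624)⁴ = 144.0 × 6.955 = 1001.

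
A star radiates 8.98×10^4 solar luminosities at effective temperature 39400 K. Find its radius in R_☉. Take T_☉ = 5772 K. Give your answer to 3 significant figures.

6.43 R_☉

R/R_☉ = √(L/L_☉) / (T/T_☉)² = √(8.98×10^4) / (6.826)²
       = 299.7 / 46.60 = 6.431.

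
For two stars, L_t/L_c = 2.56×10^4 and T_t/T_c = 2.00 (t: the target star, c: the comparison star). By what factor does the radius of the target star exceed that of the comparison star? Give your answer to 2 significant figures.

40

L ∝ R²T⁴ gives R ∝ √L / T², so
R_t/R_c = √(2.56×10^4) / (2.00)² = 160.0 / 4.000 = 40.00.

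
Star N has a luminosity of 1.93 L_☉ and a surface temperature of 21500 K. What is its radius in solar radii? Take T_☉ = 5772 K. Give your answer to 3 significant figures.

0.100 solar radii

R/R_☉ = √(L/L_☉) / (T/T_☉)² = √(1.93) / (3.725)²
       = 1.389 / 13.87 = 0.1001.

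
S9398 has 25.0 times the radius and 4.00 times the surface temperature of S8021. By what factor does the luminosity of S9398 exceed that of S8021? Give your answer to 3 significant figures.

From the Stefan–Boltzmann law, L ∝ R²T⁴, so
L_S9398/L_S8021 = (R_S9398/R_S8021)² (T_S9398/T_S8021)⁴ = (25.0)² × (4.00)⁴ = 625.0 × 256.0 = 1.600×10^5.

1.60×10^5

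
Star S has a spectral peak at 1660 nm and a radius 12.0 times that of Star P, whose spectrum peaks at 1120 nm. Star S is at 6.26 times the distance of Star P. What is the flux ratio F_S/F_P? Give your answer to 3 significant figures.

0.761

Wien's law: T_S/T_P = λ_P/λ_S = 1120/1660 = 0.6747.
L_S/L_P = (R_S/R_P)²(T_S/T_P)⁴ = (12.0)²(0.6747)⁴ = 29.84.
F_S/F_P = (L_S/L_P)/(d_S/d_P)² = 29.84/(6.26)² = 0.7615.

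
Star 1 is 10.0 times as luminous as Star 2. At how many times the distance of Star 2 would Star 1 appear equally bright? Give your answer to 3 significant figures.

3.16

Equal flux requires L_1/d_1² = L_2/d_2², so d_1/d_2 = √(L_1/L_2)
= √(10.0) = 3.162.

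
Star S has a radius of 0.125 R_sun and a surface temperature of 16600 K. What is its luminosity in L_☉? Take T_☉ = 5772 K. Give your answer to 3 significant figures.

L/L_☉ = (R/R_☉)² (T/T_☉)⁴ = (0.125)² × (16600/5772)⁴
       = 0.01562 × (2.876)⁴ = 0.01562 × 68.41 = 1.069.

1.07 L_☉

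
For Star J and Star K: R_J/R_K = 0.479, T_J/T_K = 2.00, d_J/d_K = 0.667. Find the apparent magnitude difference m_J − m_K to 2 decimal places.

L_J/L_K = (0.479)²(2.00)⁴ = 3.671.
F_J/F_K = (L_J/L_K)/(d_J/d_K)² = 3.671/0.4449 = 8.252.
m_J − m_K = −2.5 log₁₀(8.252) = -2.29.

-2.29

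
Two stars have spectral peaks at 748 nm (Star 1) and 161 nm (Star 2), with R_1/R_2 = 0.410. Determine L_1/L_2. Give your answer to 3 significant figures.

3.61×10^-4

Wien's law gives T ∝ 1/λ_max, so T_1/T_2 = λ_2/λ_1 = 161/748 = 0.2152.
Then L ∝ R²T⁴ gives L_1/L_2 = (0.410)² × (0.2152)⁴ = 0.1681 × 0.002146 = 3.608×10^-4.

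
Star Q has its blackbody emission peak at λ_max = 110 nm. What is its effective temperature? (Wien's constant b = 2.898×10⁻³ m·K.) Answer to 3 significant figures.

2.63×10^4 K

T = b/λ_max = 2.898×10⁻³ / (110×10⁻⁹) = 2.635×10^4 K.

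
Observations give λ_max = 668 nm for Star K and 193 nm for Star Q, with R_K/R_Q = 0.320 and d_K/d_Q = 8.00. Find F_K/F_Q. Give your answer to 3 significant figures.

Wien's law: T_K/T_Q = λ_Q/λ_K = 193/668 = 0.2889.
L_K/L_Q = (R_K/R_Q)²(T_K/T_Q)⁴ = (0.320)²(0.2889)⁴ = 7.135×10^-4.
F_K/F_Q = (L_K/L_Q)/(d_K/d_Q)² = 7.135×10^-4/(8.00)² = 1.115×10^-5.

1.11×10^-5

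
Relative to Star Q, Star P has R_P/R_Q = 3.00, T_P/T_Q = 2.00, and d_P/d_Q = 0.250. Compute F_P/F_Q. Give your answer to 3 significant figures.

L_P/L_Q = (R_P/R_Q)²(T_P/T_Q)⁴ = (3.00)² × (2.00)⁴ = 144.0.
F_P/F_Q = (L_P/L_Q)/(d_P/d_Q)² = 144.0 / (0.250)² = 2304.

2.30×10^3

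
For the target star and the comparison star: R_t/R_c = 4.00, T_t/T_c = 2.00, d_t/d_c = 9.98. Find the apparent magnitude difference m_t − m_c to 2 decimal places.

L_t/L_c = (4.00)²(2.00)⁴ = 256.0.
F_t/F_c = (L_t/L_c)/(d_t/d_c)² = 256.0/99.60 = 2.570.
m_t − m_c = −2.5 log₁₀(2.570) = -1.02.

-1.02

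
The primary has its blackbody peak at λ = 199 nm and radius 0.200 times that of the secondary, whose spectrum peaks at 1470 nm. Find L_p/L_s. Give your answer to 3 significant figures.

Wien's law gives T ∝ 1/λ_max, so T_p/T_s = λ_s/λ_p = 1470/199 = 7.387.
Then L ∝ R²T⁴ gives L_p/L_s = (0.200)² × (7.387)⁴ = 0.04000 × 2978 = 119.1.

119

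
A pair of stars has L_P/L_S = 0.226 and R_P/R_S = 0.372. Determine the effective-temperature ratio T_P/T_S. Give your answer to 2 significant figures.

1.1

L ∝ R²T⁴ gives T ∝ (L/R²)^(1/4), so
T_P/T_S = (0.226 / 0.372²)^(1/4) = (1.633)^(1/4) = 1.130.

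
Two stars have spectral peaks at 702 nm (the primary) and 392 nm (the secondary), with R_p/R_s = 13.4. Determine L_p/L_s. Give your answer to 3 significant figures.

17.5

Wien's law gives T ∝ 1/λ_max, so T_p/T_s = λ_s/λ_p = 392/702 = 0.5584.
Then L ∝ R²T⁴ gives L_p/L_s = (13.4)² × (0.5584)⁴ = 179.6 × 0.09723 = 17.46.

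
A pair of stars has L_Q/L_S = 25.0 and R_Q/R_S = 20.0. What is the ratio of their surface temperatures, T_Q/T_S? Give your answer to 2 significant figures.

L ∝ R²T⁴ gives T ∝ (L/R²)^(1/4), so
T_Q/T_S = (25.0 / 20.0²)^(1/4) = (0.06250)^(1/4) = 0.5000.

0.50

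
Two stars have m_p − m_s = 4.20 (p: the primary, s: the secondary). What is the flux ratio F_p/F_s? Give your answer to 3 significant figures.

0.0209

F_p/F_s = 10^(−(m_p − m_s)/2.5) = 10^(-4.20/2.5) = 10^-1.680 = 0.02089.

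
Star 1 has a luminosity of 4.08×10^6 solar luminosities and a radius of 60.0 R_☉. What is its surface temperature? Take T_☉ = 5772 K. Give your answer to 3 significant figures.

T/T_☉ = (L/L_☉)^(1/4) / (R/R_☉)^(1/2)
T = 5772 × (4.08×10^6)^(1/4) / √(60.0) = 5772 × 44.94 / 7.746 = 3.349×10^4 K.

3.35×10^4 K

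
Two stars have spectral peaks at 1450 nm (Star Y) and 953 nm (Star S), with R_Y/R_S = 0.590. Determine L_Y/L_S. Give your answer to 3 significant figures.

Wien's law gives T ∝ 1/λ_max, so T_Y/T_S = λ_S/λ_Y = 953/1450 = 0.6572.
Then L ∝ R²T⁴ gives L_Y/L_S = (0.590)² × (0.6572)⁴ = 0.3481 × 0.1866 = 0.06495.

0.0650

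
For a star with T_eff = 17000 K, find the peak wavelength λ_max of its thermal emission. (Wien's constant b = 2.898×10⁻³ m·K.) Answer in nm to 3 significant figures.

λ_max = b/T = 2.898×10⁻³ / 17000 = 1.70×10^-7 m = 170.5 nm.

170 nm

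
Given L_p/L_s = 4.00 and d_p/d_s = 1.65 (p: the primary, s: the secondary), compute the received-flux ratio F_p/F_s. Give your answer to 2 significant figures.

1.5

F = L/(4πd²), so F_p/F_s = (L_p/L_s) / (d_p/d_s)²
= 4.00 / (1.65)² = 4.00 / 2.722 = 1.469.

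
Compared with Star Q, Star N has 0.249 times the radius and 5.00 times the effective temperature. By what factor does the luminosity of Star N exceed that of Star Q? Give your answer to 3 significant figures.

From the Stefan–Boltzmann law, L ∝ R²T⁴, so
L_N/L_Q = (R_N/R_Q)² (T_N/T_Q)⁴ = (0.249)² × (5.00)⁴ = 0.06200 × 625.0 = 38.75.

38.8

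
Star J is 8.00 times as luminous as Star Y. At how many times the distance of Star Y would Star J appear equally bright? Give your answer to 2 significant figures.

2.8

Equal flux requires L_J/d_J² = L_Y/d_Y², so d_J/d_Y = √(L_J/L_Y)
= √(8.00) = 2.828.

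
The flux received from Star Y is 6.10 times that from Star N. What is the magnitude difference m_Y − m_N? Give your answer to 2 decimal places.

-1.96

m_Y − m_N = −2.5 log₁₀(F_Y/F_N) = −2.5 log₁₀(6.10) = −2.5 × (0.785) = -1.963.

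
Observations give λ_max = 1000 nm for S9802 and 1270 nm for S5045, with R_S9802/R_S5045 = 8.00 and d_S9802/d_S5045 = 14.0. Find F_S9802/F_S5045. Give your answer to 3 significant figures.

0.849

Wien's law: T_S9802/T_S5045 = λ_S5045/λ_S9802 = 1270/1000 = 1.270.
L_S9802/L_S5045 = (R_S9802/R_S5045)²(T_S9802/T_S5045)⁴ = (8.00)²(1.270)⁴ = 166.5.
F_S9802/F_S5045 = (L_S9802/L_S5045)/(d_S9802/d_S5045)² = 166.5/(14.0)² = 0.8495.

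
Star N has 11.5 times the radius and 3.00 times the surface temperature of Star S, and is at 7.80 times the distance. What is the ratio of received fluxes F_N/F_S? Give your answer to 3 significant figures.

176

L_N/L_S = (R_N/R_S)²(T_N/T_S)⁴ = (11.5)² × (3.00)⁴ = 1.071×10^4.
F_N/F_S = (L_N/L_S)/(d_N/d_S)² = 1.071×10^4 / (7.80)² = 176.1.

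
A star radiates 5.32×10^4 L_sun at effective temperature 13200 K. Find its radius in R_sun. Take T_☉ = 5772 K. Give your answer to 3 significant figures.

R/R_☉ = √(L/L_☉) / (T/T_☉)² = √(5.32×10^4) / (2.287)²
       = 230.7 / 5.230 = 44.10.

44.1 R_sun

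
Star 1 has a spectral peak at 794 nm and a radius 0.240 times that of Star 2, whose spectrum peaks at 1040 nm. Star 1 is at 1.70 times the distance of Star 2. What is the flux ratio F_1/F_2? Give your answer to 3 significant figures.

0.0587

Wien's law: T_1/T_2 = λ_2/λ_1 = 1040/794 = 1.310.
L_1/L_2 = (R_1/R_2)²(T_1/T_2)⁴ = (0.240)²(1.310)⁴ = 0.1695.
F_1/F_2 = (L_1/L_2)/(d_1/d_2)² = 0.1695/(1.70)² = 0.05866.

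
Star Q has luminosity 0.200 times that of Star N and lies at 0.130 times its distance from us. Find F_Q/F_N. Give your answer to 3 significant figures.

11.8

F = L/(4πd²), so F_Q/F_N = (L_Q/L_N) / (d_Q/d_N)²
= 0.200 / (0.130)² = 0.200 / 0.01690 = 11.83.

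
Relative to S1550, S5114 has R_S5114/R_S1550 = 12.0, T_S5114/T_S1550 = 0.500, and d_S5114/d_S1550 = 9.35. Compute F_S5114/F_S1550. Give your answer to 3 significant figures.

0.103

L_S5114/L_S1550 = (R_S5114/R_S1550)²(T_S5114/T_S1550)⁴ = (12.0)² × (0.500)⁴ = 9.000.
F_S5114/F_S1550 = (L_S5114/L_S1550)/(d_S5114/d_S1550)² = 9.000 / (9.35)² = 0.1029.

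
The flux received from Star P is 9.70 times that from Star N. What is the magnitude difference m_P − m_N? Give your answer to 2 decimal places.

-2.47

m_P − m_N = −2.5 log₁₀(F_P/F_N) = −2.5 log₁₀(9.70) = −2.5 × (0.987) = -2.467.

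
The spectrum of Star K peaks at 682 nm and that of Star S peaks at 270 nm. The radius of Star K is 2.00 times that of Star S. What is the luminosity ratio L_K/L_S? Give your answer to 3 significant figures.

Wien's law gives T ∝ 1/λ_max, so T_K/T_S = λ_S/λ_K = 270/682 = 0.3959.
Then L ∝ R²T⁴ gives L_K/L_S = (2.00)² × (0.3959)⁴ = 4.000 × 0.02457 = 0.09826.

0.0983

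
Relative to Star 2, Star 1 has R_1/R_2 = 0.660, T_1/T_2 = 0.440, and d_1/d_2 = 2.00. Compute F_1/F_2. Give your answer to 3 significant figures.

L_1/L_2 = (R_1/R_2)²(T_1/T_2)⁴ = (0.660)² × (0.440)⁴ = 0.01633.
F_1/F_2 = (L_1/L_2)/(d_1/d_2)² = 0.01633 / (2.00)² = 0.004082.

0.00408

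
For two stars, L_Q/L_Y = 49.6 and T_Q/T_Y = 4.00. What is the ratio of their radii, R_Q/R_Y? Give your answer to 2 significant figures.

0.44

L ∝ R²T⁴ gives R ∝ √L / T², so
R_Q/R_Y = √(49.6) / (4.00)² = 7.043 / 16.00 = 0.4402.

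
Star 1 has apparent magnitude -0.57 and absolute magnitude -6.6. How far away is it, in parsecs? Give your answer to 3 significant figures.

m − M = 5 log₁₀(d/10 pc)
-0.57 − (-6.6) = 6.03 = 5 log₁₀(d/10)
d = 10 × 10^(6.03/5) = 10 × 10^1.206 = 160.7 pc.

161 pc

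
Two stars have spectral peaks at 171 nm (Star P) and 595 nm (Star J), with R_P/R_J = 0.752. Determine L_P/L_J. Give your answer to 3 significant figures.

Wien's law gives T ∝ 1/λ_max, so T_P/T_J = λ_J/λ_P = 595/171 = 3.480.
Then L ∝ R²T⁴ gives L_P/L_J = (0.752)² × (3.480)⁴ = 0.5655 × 146.6 = 82.89.

82.9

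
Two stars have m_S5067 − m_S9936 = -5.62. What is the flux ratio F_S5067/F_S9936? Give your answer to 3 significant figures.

177

F_S5067/F_S9936 = 10^(−(m_S5067 − m_S9936)/2.5) = 10^(5.62/2.5) = 10^2.248 = 177.0.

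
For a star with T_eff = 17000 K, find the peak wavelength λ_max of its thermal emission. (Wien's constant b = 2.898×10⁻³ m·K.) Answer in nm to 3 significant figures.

170 nm

λ_max = b/T = 2.898×10⁻³ / 17000 = 1.70×10^-7 m = 170.5 nm.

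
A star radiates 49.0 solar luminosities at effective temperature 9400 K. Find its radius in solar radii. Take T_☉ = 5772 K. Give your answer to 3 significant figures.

2.64 solar radii

R/R_☉ = √(L/L_☉) / (T/T_☉)² = √(49.0) / (1.629)²
       = 7.000 / 2.652 = 2.639.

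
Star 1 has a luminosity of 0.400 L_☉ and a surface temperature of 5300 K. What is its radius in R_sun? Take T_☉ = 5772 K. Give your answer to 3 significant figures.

R/R_☉ = √(L/L_☉) / (T/T_☉)² = √(0.400) / (0.9182)²
       = 0.6325 / 0.8431 = 0.7501.

0.750 R_sun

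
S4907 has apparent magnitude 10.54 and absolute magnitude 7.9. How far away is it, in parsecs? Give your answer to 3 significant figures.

33.7 pc

m − M = 5 log₁₀(d/10 pc)
10.54 − (7.9) = 2.64 = 5 log₁₀(d/10)
d = 10 × 10^(2.64/5) = 10 × 10^0.528 = 33.73 pc.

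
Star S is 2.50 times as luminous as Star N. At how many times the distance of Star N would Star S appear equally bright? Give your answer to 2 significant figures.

1.6

Equal flux requires L_S/d_S² = L_N/d_N², so d_S/d_N = √(L_S/L_N)
= √(2.50) = 1.581.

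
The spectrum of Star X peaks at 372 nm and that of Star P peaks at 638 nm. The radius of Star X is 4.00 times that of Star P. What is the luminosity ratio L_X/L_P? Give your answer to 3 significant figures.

Wien's law gives T ∝ 1/λ_max, so T_X/T_P = λ_P/λ_X = 638/372 = 1.715.
Then L ∝ R²T⁴ gives L_X/L_P = (4.00)² × (1.715)⁴ = 16.00 × 8.652 = 138.4.

138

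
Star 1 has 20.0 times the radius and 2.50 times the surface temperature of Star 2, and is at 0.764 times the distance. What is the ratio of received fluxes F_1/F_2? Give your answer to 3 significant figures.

2.68×10^4

L_1/L_2 = (R_1/R_2)²(T_1/T_2)⁴ = (20.0)² × (2.50)⁴ = 1.562×10^4.
F_1/F_2 = (L_1/L_2)/(d_1/d_2)² = 1.562×10^4 / (0.764)² = 2.677×10^4.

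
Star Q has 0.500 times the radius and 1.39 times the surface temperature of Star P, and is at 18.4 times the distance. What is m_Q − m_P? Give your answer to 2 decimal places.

6.40

L_Q/L_P = (0.500)²(1.39)⁴ = 0.9333.
F_Q/F_P = (L_Q/L_P)/(d_Q/d_P)² = 0.9333/338.6 = 0.002757.
m_Q − m_P = −2.5 log₁₀(0.002757) = 6.40.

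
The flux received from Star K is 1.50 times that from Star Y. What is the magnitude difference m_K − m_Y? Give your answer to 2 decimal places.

m_K − m_Y = −2.5 log₁₀(F_K/F_Y) = −2.5 log₁₀(1.50) = −2.5 × (0.176) = -0.440.

-0.44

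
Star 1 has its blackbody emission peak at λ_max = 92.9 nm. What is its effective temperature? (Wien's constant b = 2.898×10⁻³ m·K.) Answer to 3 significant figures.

T = b/λ_max = 2.898×10⁻³ / (92.9×10⁻⁹) = 3.119×10^4 K.

3.12×10^4 K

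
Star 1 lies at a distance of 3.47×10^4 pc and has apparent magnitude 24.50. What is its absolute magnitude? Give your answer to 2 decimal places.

6.80

M = m − 5 log₁₀(d/10 pc) = 24.50 − 5 log₁₀(3.47×10^4/10)
  = 24.50 − 5 × 3.540 = 24.50 − 17.70 = 6.80.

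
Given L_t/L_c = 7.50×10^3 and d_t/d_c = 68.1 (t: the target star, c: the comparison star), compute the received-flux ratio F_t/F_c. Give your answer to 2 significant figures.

1.6

F = L/(4πd²), so F_t/F_c = (L_t/L_c) / (d_t/d_c)²
= 7.50×10^3 / (68.1)² = 7.50×10^3 / 4638 = 1.617.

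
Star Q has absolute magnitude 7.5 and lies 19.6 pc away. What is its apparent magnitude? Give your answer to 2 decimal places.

m = M + 5 log₁₀(d/10 pc) = 7.5 + 5 log₁₀(19.6/10)
  = 7.5 + 5 × 0.292 = 7.5 + 1.46 = 8.96.

8.96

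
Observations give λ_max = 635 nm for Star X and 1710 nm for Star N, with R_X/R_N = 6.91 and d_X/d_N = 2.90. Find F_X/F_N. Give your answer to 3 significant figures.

Wien's law: T_X/T_N = λ_N/λ_X = 1710/635 = 2.693.
L_X/L_N = (R_X/R_N)²(T_X/T_N)⁴ = (6.91)²(2.693)⁴ = 2511.
F_X/F_N = (L_X/L_N)/(d_X/d_N)² = 2511/(2.90)² = 298.6.

299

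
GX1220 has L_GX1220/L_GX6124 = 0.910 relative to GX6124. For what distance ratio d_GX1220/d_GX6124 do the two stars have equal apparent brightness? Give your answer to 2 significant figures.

0.95

Equal flux requires L_GX1220/d_GX1220² = L_GX6124/d_GX6124², so d_GX1220/d_GX6124 = √(L_GX1220/L_GX6124)
= √(0.910) = 0.9539.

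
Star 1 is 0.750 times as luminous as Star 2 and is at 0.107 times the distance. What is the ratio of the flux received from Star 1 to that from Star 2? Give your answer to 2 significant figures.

F = L/(4πd²), so F_1/F_2 = (L_1/L_2) / (d_1/d_2)²
= 0.750 / (0.107)² = 0.750 / 0.01145 = 65.51.

66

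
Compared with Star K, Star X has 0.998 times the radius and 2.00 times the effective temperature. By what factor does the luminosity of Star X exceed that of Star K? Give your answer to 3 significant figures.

15.9

From the Stefan–Boltzmann law, L ∝ R²T⁴, so
L_X/L_K = (R_X/R_K)² (T_X/T_K)⁴ = (0.998)² × (2.00)⁴ = 0.9960 × 16.00 = 15.94.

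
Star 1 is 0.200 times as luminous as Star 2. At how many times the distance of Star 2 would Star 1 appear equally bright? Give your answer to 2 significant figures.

Equal flux requires L_1/d_1² = L_2/d_2², so d_1/d_2 = √(L_1/L_2)
= √(0.200) = 0.4472.

0.45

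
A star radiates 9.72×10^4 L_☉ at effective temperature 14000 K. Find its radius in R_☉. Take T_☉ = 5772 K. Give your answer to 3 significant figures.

53.0 R_☉

R/R_☉ = √(L/L_☉) / (T/T_☉)² = √(9.72×10^4) / (2.426)²
       = 311.8 / 5.883 = 52.99.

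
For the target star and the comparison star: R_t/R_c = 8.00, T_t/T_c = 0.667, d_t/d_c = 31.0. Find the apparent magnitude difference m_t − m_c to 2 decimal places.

4.70

L_t/L_c = (8.00)²(0.667)⁴ = 12.67.
F_t/F_c = (L_t/L_c)/(d_t/d_c)² = 12.67/961.0 = 0.01318.
m_t − m_c = −2.5 log₁₀(0.01318) = 4.70.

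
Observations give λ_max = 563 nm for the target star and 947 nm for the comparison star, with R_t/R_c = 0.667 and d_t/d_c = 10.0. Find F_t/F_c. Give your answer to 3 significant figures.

0.0356

Wien's law: T_t/T_c = λ_c/λ_t = 947/563 = 1.682.
L_t/L_c = (R_t/R_c)²(T_t/T_c)⁴ = (0.667)²(1.682)⁴ = 3.561.
F_t/F_c = (L_t/L_c)/(d_t/d_c)² = 3.561/(10.0)² = 0.03561.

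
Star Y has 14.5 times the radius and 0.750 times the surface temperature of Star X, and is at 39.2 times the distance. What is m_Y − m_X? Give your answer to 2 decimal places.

3.41

L_Y/L_X = (14.5)²(0.750)⁴ = 66.52.
F_Y/F_X = (L_Y/L_X)/(d_Y/d_X)² = 66.52/1537 = 0.04329.
m_Y − m_X = −2.5 log₁₀(0.04329) = 3.41.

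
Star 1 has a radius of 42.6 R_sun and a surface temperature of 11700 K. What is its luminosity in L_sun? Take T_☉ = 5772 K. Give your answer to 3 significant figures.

L/L_☉ = (R/R_☉)² (T/T_☉)⁴ = (42.6)² × (11700/5772)⁴
       = 1815 × (2.027)⁴ = 1815 × 16.88 = 3.064×10^4.

3.06×10^4 L_sun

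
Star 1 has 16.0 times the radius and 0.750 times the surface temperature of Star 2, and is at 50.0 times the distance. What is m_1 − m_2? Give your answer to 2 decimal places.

L_1/L_2 = (16.0)²(0.750)⁴ = 81.00.
F_1/F_2 = (L_1/L_2)/(d_1/d_2)² = 81.00/2500 = 0.03240.
m_1 − m_2 = −2.5 log₁₀(0.03240) = 3.72.

3.72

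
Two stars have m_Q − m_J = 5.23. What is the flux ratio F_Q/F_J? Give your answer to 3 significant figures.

0.00809

F_Q/F_J = 10^(−(m_Q − m_J)/2.5) = 10^(-5.23/2.5) = 10^-2.092 = 0.008091.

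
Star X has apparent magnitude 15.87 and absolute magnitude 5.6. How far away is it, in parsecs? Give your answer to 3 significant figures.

1.13×10^3 pc

m − M = 5 log₁₀(d/10 pc)
15.87 − (5.6) = 10.27 = 5 log₁₀(d/10)
d = 10 × 10^(10.27/5) = 10 × 10^2.054 = 1132 pc.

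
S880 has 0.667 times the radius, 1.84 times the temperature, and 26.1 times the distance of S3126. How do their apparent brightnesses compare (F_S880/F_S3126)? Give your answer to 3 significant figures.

0.00749

L_S880/L_S3126 = (R_S880/R_S3126)²(T_S880/T_S3126)⁴ = (0.667)² × (1.84)⁴ = 5.099.
F_S880/F_S3126 = (L_S880/L_S3126)/(d_S880/d_S3126)² = 5.099 / (26.1)² = 0.007486.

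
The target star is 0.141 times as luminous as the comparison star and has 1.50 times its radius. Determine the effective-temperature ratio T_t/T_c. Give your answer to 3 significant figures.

0.500

L ∝ R²T⁴ gives T ∝ (L/R²)^(1/4), so
T_t/T_c = (0.141 / 1.50²)^(1/4) = (0.06267)^(1/4) = 0.5003.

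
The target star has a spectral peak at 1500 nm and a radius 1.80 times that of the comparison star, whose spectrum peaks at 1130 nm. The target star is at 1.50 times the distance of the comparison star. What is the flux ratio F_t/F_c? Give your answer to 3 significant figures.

Wien's law: T_t/T_c = λ_c/λ_t = 1130/1500 = 0.7533.
L_t/L_c = (R_t/R_c)²(T_t/T_c)⁴ = (1.80)²(0.7533)⁴ = 1.044.
F_t/F_c = (L_t/L_c)/(d_t/d_c)² = 1.044/(1.50)² = 0.4638.

0.464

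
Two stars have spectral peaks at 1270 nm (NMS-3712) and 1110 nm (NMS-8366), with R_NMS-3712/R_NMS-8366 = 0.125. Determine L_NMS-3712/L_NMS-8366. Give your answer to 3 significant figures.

0.00912

Wien's law gives T ∝ 1/λ_max, so T_NMS-3712/T_NMS-8366 = λ_NMS-8366/λ_NMS-3712 = 1110/1270 = 0.8740.
Then L ∝ R²T⁴ gives L_NMS-3712/L_NMS-8366 = (0.125)² × (0.8740)⁴ = 0.01562 × 0.5835 = 0.009118.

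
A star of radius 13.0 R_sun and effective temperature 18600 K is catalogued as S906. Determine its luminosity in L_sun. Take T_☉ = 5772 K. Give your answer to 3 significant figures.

1.82×10^4 L_sun

L/L_☉ = (R/R_☉)² (T/T_☉)⁴ = (13.0)² × (18600/5772)⁴
       = 169.0 × (3.222)⁴ = 169.0 × 107.8 = 1.822×10^4.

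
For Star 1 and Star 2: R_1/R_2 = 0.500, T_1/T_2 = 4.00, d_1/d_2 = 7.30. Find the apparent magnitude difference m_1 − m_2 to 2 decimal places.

L_1/L_2 = (0.500)²(4.00)⁴ = 64.00.
F_1/F_2 = (L_1/L_2)/(d_1/d_2)² = 64.00/53.29 = 1.201.
m_1 − m_2 = −2.5 log₁₀(1.201) = -0.20.

-0.20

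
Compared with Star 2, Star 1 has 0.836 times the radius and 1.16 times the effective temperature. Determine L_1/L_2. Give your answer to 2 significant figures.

From the Stefan–Boltzmann law, L ∝ R²T⁴, so
L_1/L_2 = (R_1/R_2)² (T_1/T_2)⁴ = (0.836)² × (1.16)⁴ = 0.6989 × 1.811 = 1.265.

1.3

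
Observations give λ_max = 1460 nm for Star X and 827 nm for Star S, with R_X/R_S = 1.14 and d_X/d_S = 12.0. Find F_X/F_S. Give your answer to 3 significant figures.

9.29×10^-4

Wien's law: T_X/T_S = λ_S/λ_X = 827/1460 = 0.5664.
L_X/L_S = (R_X/R_S)²(T_X/T_S)⁴ = (1.14)²(0.5664)⁴ = 0.1338.
F_X/F_S = (L_X/L_S)/(d_X/d_S)² = 0.1338/(12.0)² = 9.291×10^-4.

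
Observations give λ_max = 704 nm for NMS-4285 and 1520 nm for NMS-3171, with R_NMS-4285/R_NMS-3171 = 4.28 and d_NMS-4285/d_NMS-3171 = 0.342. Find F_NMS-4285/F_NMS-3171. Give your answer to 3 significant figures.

3.40×10^3

Wien's law: T_NMS-4285/T_NMS-3171 = λ_NMS-3171/λ_NMS-4285 = 1520/704 = 2.159.
L_NMS-4285/L_NMS-3171 = (R_NMS-4285/R_NMS-3171)²(T_NMS-4285/T_NMS-3171)⁴ = (4.28)²(2.159)⁴ = 398.1.
F_NMS-4285/F_NMS-3171 = (L_NMS-4285/L_NMS-3171)/(d_NMS-4285/d_NMS-3171)² = 398.1/(0.342)² = 3403.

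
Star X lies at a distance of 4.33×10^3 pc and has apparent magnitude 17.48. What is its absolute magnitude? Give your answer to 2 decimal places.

4.30

M = m − 5 log₁₀(d/10 pc) = 17.48 − 5 log₁₀(4.33×10^3/10)
  = 17.48 − 5 × 2.636 = 17.48 − 13.18 = 4.30.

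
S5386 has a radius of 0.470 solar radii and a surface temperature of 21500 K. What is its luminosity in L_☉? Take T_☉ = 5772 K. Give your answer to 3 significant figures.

42.5 L_☉

L/L_☉ = (R/R_☉)² (T/T_☉)⁴ = (0.470)² × (21500/5772)⁴
       = 0.2209 × (3.725)⁴ = 0.2209 × 192.5 = 42.52.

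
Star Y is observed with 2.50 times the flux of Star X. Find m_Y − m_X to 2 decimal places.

-0.99

m_Y − m_X = −2.5 log₁₀(F_Y/F_X) = −2.5 log₁₀(2.50) = −2.5 × (0.398) = -0.995.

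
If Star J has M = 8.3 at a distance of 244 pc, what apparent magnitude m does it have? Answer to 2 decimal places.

15.24

m = M + 5 log₁₀(d/10 pc) = 8.3 + 5 log₁₀(244/10)
  = 8.3 + 5 × 1.387 = 8.3 + 6.94 = 15.24.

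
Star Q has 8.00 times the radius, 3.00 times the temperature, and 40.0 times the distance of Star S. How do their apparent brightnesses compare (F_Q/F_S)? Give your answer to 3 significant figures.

L_Q/L_S = (R_Q/R_S)²(T_Q/T_S)⁴ = (8.00)² × (3.00)⁴ = 5184.
F_Q/F_S = (L_Q/L_S)/(d_Q/d_S)² = 5184 / (40.0)² = 3.240.

3.24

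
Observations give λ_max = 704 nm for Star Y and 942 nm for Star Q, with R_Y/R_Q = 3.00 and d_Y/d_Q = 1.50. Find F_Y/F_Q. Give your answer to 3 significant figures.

Wien's law: T_Y/T_Q = λ_Q/λ_Y = 942/704 = 1.338.
L_Y/L_Q = (R_Y/R_Q)²(T_Y/T_Q)⁴ = (3.00)²(1.338)⁴ = 28.85.
F_Y/F_Q = (L_Y/L_Q)/(d_Y/d_Q)² = 28.85/(1.50)² = 12.82.

12.8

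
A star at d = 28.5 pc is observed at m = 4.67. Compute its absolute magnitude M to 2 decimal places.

2.40

M = m − 5 log₁₀(d/10 pc) = 4.67 − 5 log₁₀(28.5/10)
  = 4.67 − 5 × 0.455 = 4.67 − 2.27 = 2.40.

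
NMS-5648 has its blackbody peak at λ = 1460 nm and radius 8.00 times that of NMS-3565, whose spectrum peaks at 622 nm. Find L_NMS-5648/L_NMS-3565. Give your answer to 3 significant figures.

Wien's law gives T ∝ 1/λ_max, so T_NMS-5648/T_NMS-3565 = λ_NMS-3565/λ_NMS-5648 = 622/1460 = 0.4260.
Then L ∝ R²T⁴ gives L_NMS-5648/L_NMS-3565 = (8.00)² × (0.4260)⁴ = 64.00 × 0.03294 = 2.108.

2.11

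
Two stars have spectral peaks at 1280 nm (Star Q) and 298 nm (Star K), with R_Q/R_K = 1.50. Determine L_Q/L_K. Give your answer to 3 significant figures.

0.00661

Wien's law gives T ∝ 1/λ_max, so T_Q/T_K = λ_K/λ_Q = 298/1280 = 0.2328.
Then L ∝ R²T⁴ gives L_Q/L_K = (1.50)² × (0.2328)⁴ = 2.250 × 0.002938 = 0.006610.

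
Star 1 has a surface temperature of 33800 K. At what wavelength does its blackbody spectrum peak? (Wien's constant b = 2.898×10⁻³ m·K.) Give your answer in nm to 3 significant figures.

85.7 nm

λ_max = b/T = 2.898×10⁻³ / 33800 = 8.57×10^-8 m = 85.74 nm.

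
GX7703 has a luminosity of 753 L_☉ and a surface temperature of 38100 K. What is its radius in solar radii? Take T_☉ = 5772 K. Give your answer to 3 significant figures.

0.630 solar radii

R/R_☉ = √(L/L_☉) / (T/T_☉)² = √(753) / (6.601)²
       = 27.44 / 43.57 = 0.6298.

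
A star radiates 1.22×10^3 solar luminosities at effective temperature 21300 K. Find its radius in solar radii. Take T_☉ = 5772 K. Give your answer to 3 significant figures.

R/R_☉ = √(L/L_☉) / (T/T_☉)² = √(1.22×10^3) / (3.690)²
       = 34.93 / 13.62 = 2.565.

2.56 solar radii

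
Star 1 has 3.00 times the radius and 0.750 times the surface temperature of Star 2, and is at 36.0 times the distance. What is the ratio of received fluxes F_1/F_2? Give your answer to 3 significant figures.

L_1/L_2 = (R_1/R_2)²(T_1/T_2)⁴ = (3.00)² × (0.750)⁴ = 2.848.
F_1/F_2 = (L_1/L_2)/(d_1/d_2)² = 2.848 / (36.0)² = 0.002197.

0.00220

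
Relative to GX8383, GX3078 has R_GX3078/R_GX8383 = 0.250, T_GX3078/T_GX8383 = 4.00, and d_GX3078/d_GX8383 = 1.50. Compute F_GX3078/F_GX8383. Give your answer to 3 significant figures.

L_GX3078/L_GX8383 = (R_GX3078/R_GX8383)²(T_GX3078/T_GX8383)⁴ = (0.250)² × (4.00)⁴ = 16.00.
F_GX3078/F_GX8383 = (L_GX3078/L_GX8383)/(d_GX3078/d_GX8383)² = 16.00 / (1.50)² = 7.111.

7.11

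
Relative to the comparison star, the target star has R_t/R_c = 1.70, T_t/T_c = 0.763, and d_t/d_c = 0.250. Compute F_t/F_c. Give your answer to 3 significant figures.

L_t/L_c = (R_t/R_c)²(T_t/T_c)⁴ = (1.70)² × (0.763)⁴ = 0.9795.
F_t/F_c = (L_t/L_c)/(d_t/d_c)² = 0.9795 / (0.250)² = 15.67.

15.7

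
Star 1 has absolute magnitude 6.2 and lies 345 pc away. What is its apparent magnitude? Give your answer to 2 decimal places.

13.89

m = M + 5 log₁₀(d/10 pc) = 6.2 + 5 log₁₀(345/10)
  = 6.2 + 5 × 1.538 = 6.2 + 7.69 = 13.89.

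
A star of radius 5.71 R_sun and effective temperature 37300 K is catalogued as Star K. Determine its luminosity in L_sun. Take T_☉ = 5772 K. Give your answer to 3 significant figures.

L/L_☉ = (R/R_☉)² (T/T_☉)⁴ = (5.71)² × (37300/5772)⁴
       = 32.60 × (6.462)⁴ = 32.60 × 1744 = 5.686×10^4.

5.69×10^4 L_sun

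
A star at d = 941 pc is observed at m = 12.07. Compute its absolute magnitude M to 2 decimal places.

2.20

M = m − 5 log₁₀(d/10 pc) = 12.07 − 5 log₁₀(941/10)
  = 12.07 − 5 × 1.974 = 12.07 − 9.87 = 2.20.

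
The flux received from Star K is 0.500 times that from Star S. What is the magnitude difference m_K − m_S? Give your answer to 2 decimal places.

m_K − m_S = −2.5 log₁₀(F_K/F_S) = −2.5 log₁₀(0.500) = −2.5 × (-0.301) = 0.753.

0.75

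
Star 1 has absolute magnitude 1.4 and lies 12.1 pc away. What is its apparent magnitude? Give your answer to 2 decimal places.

1.81

m = M + 5 log₁₀(d/10 pc) = 1.4 + 5 log₁₀(12.1/10)
  = 1.4 + 5 × 0.083 = 1.4 + 0.41 = 1.81.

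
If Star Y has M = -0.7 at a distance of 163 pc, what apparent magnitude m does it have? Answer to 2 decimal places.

5.36

m = M + 5 log₁₀(d/10 pc) = -0.7 + 5 log₁₀(163/10)
  = -0.7 + 5 × 1.212 = -0.7 + 6.06 = 5.36.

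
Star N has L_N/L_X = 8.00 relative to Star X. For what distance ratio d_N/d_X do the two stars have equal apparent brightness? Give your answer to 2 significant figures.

Equal flux requires L_N/d_N² = L_X/d_X², so d_N/d_X = √(L_N/L_X)
= √(8.00) = 2.828.

2.8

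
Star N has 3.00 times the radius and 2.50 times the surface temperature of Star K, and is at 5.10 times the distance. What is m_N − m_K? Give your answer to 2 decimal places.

-2.83

L_N/L_K = (3.00)²(2.50)⁴ = 351.6.
F_N/F_K = (L_N/L_K)/(d_N/d_K)² = 351.6/26.01 = 13.52.
m_N − m_K = −2.5 log₁₀(13.52) = -2.83.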